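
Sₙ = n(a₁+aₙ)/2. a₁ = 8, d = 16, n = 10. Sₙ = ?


aₙ = 8 + (10-1)×16 = 152
Sₙ = n(a₁+aₙ)/2 = 10×(8+152)/2
= 10×160/2 = 800

S_10 = 800


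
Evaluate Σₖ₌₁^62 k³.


n(n+1)/2 = 62×63/2 = 1953
Σk³ = 1953² = 3814209

Σk³ = 3814209


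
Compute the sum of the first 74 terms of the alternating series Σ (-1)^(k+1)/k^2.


S = 1 - 1/4 + 1/9 - 1/16 + 1/25 - 1/36 + 1/49 - 1/64 ± ...
= 0.8224
(Full series converges to +π²/12 ≈ +0.8225)

S_74 = 0.8224


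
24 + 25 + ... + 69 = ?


Σₖ₌24^69 k = Σₖ₌₁^69 k − Σₖ₌₁^23 k
= 69·70/2 − 23·24/2
= 2415 − 276 = 2139

Σk = 2139


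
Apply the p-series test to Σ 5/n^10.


p-series test: Σ c/n^p converges if p > 1, diverges if p ≤ 1 (constant c > 0 doesn't affect convergence).
p = 10
10 > 1 → CONVERGES

Converges (p = 10 > 1)


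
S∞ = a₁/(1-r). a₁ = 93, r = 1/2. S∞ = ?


S∞ = a₁/(1-r) = 93/(1 - 1/2)
= 93/(1/2)
= 186

S∞ = 186


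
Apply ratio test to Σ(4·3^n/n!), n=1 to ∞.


aₙ = 4·3^n/n!
a_{n+1}/aₙ = 3^(n+1)/(n+1)! × n!/3^n  (constant 4 cancels)
= 3/(n+1)
L = lim(n→∞) 3/(n+1) = 0
L < 1 → series CONVERGES

Converges (ratio test: L = 0 < 1)


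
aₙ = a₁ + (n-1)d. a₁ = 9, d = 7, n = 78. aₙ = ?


aₙ = a₁ + (n-1)d
= 9 + (78-1)×7
= 9 + 539
= 548

a_78 = 548


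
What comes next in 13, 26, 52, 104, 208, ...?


Pattern: geometric (r=2)
Terms: 13, 26, 52, 104, 208
Next term = 416

Next term = 416


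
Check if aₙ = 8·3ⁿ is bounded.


aₙ = 8·3ⁿ → as n→∞, aₙ→∞ (since base 3 > 1)
No finite upper bound exists
The sequence is UNBOUNDED

Unbounded (aₙ → ∞ as n → ∞)


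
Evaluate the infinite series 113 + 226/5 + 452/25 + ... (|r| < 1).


S∞ = a₁/(1-r) = 113/(1 - 2/5)
= 113/(3/5)
= 565/3

S∞ = 565/3


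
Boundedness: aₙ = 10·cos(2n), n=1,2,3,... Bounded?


For all n, -1 ≤ cos(2n) ≤ 1, so -10 ≤ 10·cos(2n) ≤ 10
Lower bound: -10, Upper bound: 10
The sequence IS bounded

Bounded (-10 ≤ aₙ ≤ 10)


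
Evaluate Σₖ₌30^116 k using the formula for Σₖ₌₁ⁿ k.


Σₖ₌30^116 k = Σₖ₌₁^116 k − Σₖ₌₁^29 k
= 116·117/2 − 29·30/2
= 6786 − 435 = 6351

Σk = 6351


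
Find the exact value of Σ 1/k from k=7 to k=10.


Σₖ₌7^10 1/k = 1/7 + 1/8 + 1/9 + 1/10
= 1207/2520
≈ 0.479

Sum = 1207/2520 ≈ 0.479


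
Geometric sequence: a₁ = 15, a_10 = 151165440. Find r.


r^(n-1) = aₙ/a₁
r^9 = 151165440/15 = 10077696
r = 10077696^(1/9)
= 6

r = 6


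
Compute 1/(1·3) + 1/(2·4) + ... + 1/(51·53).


1/(k(k+2)) = (1/2)·(1/k - 1/(k+2)) (partial fractions)
Telescoping: Σ = (1/2)·(1 + 1/2 - 1/52 - 1/53) = 4029/5512

Sum = 4029/5512


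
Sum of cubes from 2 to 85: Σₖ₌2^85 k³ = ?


Σₖ₌2^85 k³ = [85·86/2]² − [1·2/2]²
= 13359025 − 1 = 13359024

Σk³ = 13359024


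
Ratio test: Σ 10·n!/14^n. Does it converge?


aₙ = 10·n!/14^n
a_{n+1}/aₙ = (n+1)!/14^(n+1) × 14^n/n!  (constant 10 cancels)
= (n+1)/14
L = lim(n→∞) (n+1)/14 = ∞
L > 1 → series DIVERGES

Diverges (ratio test: L = ∞ > 1)


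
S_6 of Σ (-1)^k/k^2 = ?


S = -1 + 1/4 - 1/9 + 1/16 - 1/25 + 1/36
= -0.8108
(Full series converges to -π²/12 ≈ -0.8225)

S_6 = -0.8108


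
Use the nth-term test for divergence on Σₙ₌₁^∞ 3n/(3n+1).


lim(n→∞) 3n/(3n+1) = 3/3 = 1  (divide numerator and denominator by n)
lim aₙ = 1 ≠ 0 → series DIVERGES

Diverges (lim aₙ = 1 ≠ 0)


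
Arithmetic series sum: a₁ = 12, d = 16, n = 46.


aₙ = 12 + (46-1)×16 = 732
Sₙ = n(a₁+aₙ)/2 = 46×(12+732)/2
= 46×744/2 = 17112

S_46 = 17112


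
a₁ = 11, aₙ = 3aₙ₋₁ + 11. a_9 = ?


Computing step by step:
a_1 = 11
a_2 = 44
a_3 = 143
a_4 = 440
a_5 = 1331
a_6 = 4004
a_7 = 12023
a_8 = 36080
a_9 = 108251


a_9 = 108251


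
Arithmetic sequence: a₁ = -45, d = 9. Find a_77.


aₙ = a₁ + (n-1)d
= -45 + (77-1)×9
= -45 + 684
= 639

a_77 = 639


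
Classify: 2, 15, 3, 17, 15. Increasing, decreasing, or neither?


Differences: 13, -12, 14, -2
Difference at position 1 is +13 (> 0) but position 2 is -12 (< 0) — sequence both rises and falls
→ NOT monotonic

Not monotonic


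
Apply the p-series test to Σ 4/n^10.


p-series test: Σ c/n^p converges if p > 1, diverges if p ≤ 1 (constant c > 0 doesn't affect convergence).
p = 10
10 > 1 → CONVERGES

Converges (p = 10 > 1)


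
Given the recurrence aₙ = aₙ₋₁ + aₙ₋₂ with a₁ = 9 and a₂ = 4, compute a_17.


Computing iteratively: 9, 4, 13, 17, 30, 47, 77, 124, 201, 325, 526, 851, ...
a_17 = 9438

a_17 = 9438


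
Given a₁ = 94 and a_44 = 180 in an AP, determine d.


d = (aₙ - a₁)/(n-1)
= (180 - 94)/(44-1)
= 86/43 = 2

d = 2


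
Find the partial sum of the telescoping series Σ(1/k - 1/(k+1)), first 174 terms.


Telescoping: adjacent terms cancel.
= 1/1 - 1/175
= 1 - 1/175 = 174/175

Sum = 174/175


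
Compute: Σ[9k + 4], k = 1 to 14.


Σ(9k+4) = 9·Σk + 4·n
= 9·105 + 4·14
= 945 + 56 = 1001

Σ = 1001


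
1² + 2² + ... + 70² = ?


n = 70
n(n+1)(2n+1)/6 = 70×71×141/6
= 700770/6 = 116795

Σk² = 116795


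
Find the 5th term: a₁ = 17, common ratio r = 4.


aₙ = a₁·r^(n-1)
= 17×4^4
= 17×256
= 4352

a_5 = 4352


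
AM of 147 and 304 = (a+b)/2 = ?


AM = (147 + 304)/2 = 451/2 = 225.5

AM = 225.5


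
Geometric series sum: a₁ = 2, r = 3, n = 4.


Sₙ = 2×(3^4 - 1)/(3 - 1)
= 2×(81 - 1)/2
= 2×80/2
= 80

S_4 = 80


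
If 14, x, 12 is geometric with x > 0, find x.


GM = √(14×12) = √168 = 12.9615

GM = 12.9615


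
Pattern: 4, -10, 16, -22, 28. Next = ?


Pattern: alternating sign, magnitude arithmetic (d=6)
Terms: 4, -10, 16, -22, 28
Next term = -34

Next term = -34


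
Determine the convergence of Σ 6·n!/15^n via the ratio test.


aₙ = 6·n!/15^n
a_{n+1}/aₙ = (n+1)!/15^(n+1) × 15^n/n!  (constant 6 cancels)
= (n+1)/15
L = lim(n→∞) (n+1)/15 = ∞
L > 1 → series DIVERGES

Diverges (ratio test: L = ∞ > 1)


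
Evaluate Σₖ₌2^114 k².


Σₖ₌2^114 k² = Σₖ₌₁^114 k² − Σₖ₌₁^1 k²
= 114·115·229/6 − 1·2·3/6
= 500365 − 1 = 500364

Σk² = 500364


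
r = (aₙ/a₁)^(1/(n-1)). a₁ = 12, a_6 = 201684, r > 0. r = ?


r^(n-1) = aₙ/a₁
r^5 = 201684/12 = 16807
r = 16807^(1/5)
= 7

r = 7


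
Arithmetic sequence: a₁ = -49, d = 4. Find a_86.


aₙ = a₁ + (n-1)d
= -49 + (86-1)×4
= -49 + 340
= 291

a_86 = 291


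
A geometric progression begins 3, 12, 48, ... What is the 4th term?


aₙ = a₁·r^(n-1)
= 3×4^3
= 3×64
= 192

a_4 = 192


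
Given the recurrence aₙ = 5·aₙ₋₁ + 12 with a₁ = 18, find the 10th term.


Computing step by step:
a_1 = 18
a_2 = 102
a_3 = 522
a_4 = 2622
a_5 = 13122
a_6 = 65622
a_7 = 328122
a_8 = 1640622
a_9 = 8203122
a_10 = 41015622


a_10 = 41015622


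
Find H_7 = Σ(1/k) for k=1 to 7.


H_7 = 1/1 + 1/2 + 1/3 + 1/4 + 1/5 + 1/6 + 1/7
= 363/140
≈ 2.5929

H_7 = 363/140 ≈ 2.5929


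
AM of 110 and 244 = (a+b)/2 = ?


AM = (110 + 244)/2 = 354/2 = 177

AM = 177


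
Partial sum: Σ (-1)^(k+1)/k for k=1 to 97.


S = 1 - 1/2 + 1/3 - 1/4 + 1/5 - 1/6 + 1/7 - 1/8 ± ...
= 0.6983
(Full series converges to +ln(2) ≈ +0.6931)

S_97 = 0.6983


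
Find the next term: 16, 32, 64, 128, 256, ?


Pattern: powers of 2: 2ⁿ
Terms: 16, 32, 64, 128, 256
Next term = 512

Next term = 512


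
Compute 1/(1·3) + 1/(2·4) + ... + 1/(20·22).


1/(k(k+2)) = (1/2)·(1/k - 1/(k+2)) (partial fractions)
Telescoping: Σ = (1/2)·(1 + 1/2 - 1/21 - 1/22) = 325/462

Sum = 325/462


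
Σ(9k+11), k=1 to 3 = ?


Σ(9k+11) = 9·Σk + 11·n
= 9·6 + 11·3
= 54 + 33 = 87

Σ = 87


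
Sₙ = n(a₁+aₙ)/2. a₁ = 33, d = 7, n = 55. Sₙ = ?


aₙ = 33 + (55-1)×7 = 411
Sₙ = n(a₁+aₙ)/2 = 55×(33+411)/2
= 55×444/2 = 12210

S_55 = 12210


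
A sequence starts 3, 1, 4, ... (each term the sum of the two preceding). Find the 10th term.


Computing iteratively: 3, 1, 4, 5, 9, 14, 23, 37, 60, 97
a_10 = 97

a_10 = 97


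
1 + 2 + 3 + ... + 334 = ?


n(n+1)/2 = 334×335/2 = 111890/2 = 55945

Σk = 55945


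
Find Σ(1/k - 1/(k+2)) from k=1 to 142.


Telescoping with gap 2: two head and two tail terms survive.
= (1 + 1/2) - (1/143 + 1/144)
= 3/2 - 1/143 - 1/144 = 30601/20592

Sum = 30601/20592


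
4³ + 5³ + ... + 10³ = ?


Σₖ₌4^10 k³ = [10·11/2]² − [3·4/2]²
= 3025 − 36 = 2989

Σk³ = 2989


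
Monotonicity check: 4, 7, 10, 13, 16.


Differences: 3, 3, 3, 3
All differences > 0 → strictly INCREASING

Monotonically increasing


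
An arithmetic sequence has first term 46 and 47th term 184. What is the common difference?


d = (aₙ - a₁)/(n-1)
= (184 - 46)/(47-1)
= 138/46 = 3

d = 3


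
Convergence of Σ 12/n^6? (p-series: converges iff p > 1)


p-series test: Σ c/n^p converges if p > 1, diverges if p ≤ 1 (constant c > 0 doesn't affect convergence).
p = 6
6 > 1 → CONVERGES

Converges (p = 6 > 1)


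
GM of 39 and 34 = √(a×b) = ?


GM = √(39×34) = √1326 = 36.4143

GM = 36.4143


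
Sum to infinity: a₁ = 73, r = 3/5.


S∞ = a₁/(1-r) = 73/(1 - 3/5)
= 73/(2/5)
= 365/2

S∞ = 365/2


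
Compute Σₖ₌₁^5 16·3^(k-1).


Sₙ = 16×(3^5 - 1)/(3 - 1)
= 16×(243 - 1)/2
= 16×242/2
= 1936

S_5 = 1936


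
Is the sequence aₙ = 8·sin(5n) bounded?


For all n, -1 ≤ sin(5n) ≤ 1, so -8 ≤ 8·sin(5n) ≤ 8
Lower bound: -8, Upper bound: 8
The sequence IS bounded

Bounded (-8 ≤ aₙ ≤ 8)


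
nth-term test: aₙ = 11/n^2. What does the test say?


lim(n→∞) 11/n^2 = 0
lim aₙ = 0 → nth-term test is INCONCLUSIVE
(Need other tests; this is actually a convergent p-series with p=2 > 1)

Inconclusive (lim aₙ = 0; need another test)


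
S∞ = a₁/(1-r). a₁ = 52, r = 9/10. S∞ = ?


S∞ = a₁/(1-r) = 52/(1 - 9/10)
= 52/(1/10)
= 520

S∞ = 520


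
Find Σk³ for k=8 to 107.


Σₖ₌8^107 k³ = [107·108/2]² − [7·8/2]²
= 33385284 − 784 = 33384500

Σk³ = 33384500


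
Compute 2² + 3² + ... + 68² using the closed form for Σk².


Σₖ₌2^68 k² = Σₖ₌₁^68 k² − Σₖ₌₁^1 k²
= 68·69·137/6 − 1·2·3/6
= 107134 − 1 = 107133

Σk² = 107133


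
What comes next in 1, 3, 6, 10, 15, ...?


Pattern: triangular numbers: n(n+1)/2
Terms: 1, 3, 6, 10, 15
Next term = 21

Next term = 21


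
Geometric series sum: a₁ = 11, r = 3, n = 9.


Sₙ = 11×(3^9 - 1)/(3 - 1)
= 11×(19683 - 1)/2
= 11×19682/2
= 108251

S_9 = 108251


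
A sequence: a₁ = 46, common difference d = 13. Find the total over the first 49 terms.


aₙ = 46 + (49-1)×13 = 670
Sₙ = n(a₁+aₙ)/2 = 49×(46+670)/2
= 49×716/2 = 17542

S_49 = 17542


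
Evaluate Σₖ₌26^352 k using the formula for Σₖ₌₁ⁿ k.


Σₖ₌26^352 k = Σₖ₌₁^352 k − Σₖ₌₁^25 k
= 352·353/2 − 25·26/2
= 62128 − 325 = 61803

Σk = 61803


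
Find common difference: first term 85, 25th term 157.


d = (aₙ - a₁)/(n-1)
= (157 - 85)/(25-1)
= 72/24 = 3

d = 3


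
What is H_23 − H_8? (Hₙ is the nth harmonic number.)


Σₖ₌9^23 1/k = 1/9 + 1/10 + 1/11 + ... + 1/23
= 604691361/594914320
≈ 1.0164

Sum = 604691361/594914320 ≈ 1.0164


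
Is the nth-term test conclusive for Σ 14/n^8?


lim(n→∞) 14/n^8 = 0
lim aₙ = 0 → nth-term test is INCONCLUSIVE
(Need other tests; this is actually a convergent p-series with p=8 > 1)

Inconclusive (lim aₙ = 0; need another test)


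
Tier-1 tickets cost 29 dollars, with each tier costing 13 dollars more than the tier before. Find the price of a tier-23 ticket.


aₙ = a₁ + (n-1)d
= 29 + (23-1)×13
= 29 + 286
= 315

a_23 = 315


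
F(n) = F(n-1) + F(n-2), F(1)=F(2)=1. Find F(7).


Fibonacci sequence: 1, 1, 2, 3, 5, 8, 13
F(7) = 13

F(7) = 13


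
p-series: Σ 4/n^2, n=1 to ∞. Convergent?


p-series test: Σ c/n^p converges if p > 1, diverges if p ≤ 1 (constant c > 0 doesn't affect convergence).
p = 2
2 > 1 → CONVERGES

Converges (p = 2 > 1)


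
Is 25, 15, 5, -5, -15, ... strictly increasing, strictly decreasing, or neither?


Differences: -10, -10, -10, -10
All differences < 0 → strictly DECREASING

Monotonically decreasing


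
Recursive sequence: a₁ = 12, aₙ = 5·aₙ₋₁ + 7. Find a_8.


Computing step by step:
a_1 = 12
a_2 = 67
a_3 = 342
a_4 = 1717
a_5 = 8592
a_6 = 42967
a_7 = 214842
a_8 = 1074217


a_8 = 1074217


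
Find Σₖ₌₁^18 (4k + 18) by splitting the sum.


Σ(4k+18) = 4·Σk + 18·n
= 4·171 + 18·18
= 684 + 324 = 1008

Σ = 1008


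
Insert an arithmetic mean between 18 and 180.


AM = (18 + 180)/2 = 198/2 = 99

AM = 99


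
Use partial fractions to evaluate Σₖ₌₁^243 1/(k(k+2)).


1/(k(k+2)) = (1/2)·(1/k - 1/(k+2)) (partial fractions)
Telescoping: Σ = (1/2)·(1 + 1/2 - 1/244 - 1/245) = 89181/119560

Sum = 89181/119560


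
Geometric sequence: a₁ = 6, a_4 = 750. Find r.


r^(n-1) = aₙ/a₁
r^3 = 750/6 = 125
r = 125^(1/3)
= 5

r = 5


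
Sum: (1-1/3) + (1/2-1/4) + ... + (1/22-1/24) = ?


Telescoping with gap 2: two head and two tail terms survive.
= (1 + 1/2) - (1/23 + 1/24)
= 3/2 - 1/23 - 1/24 = 781/552

Sum = 781/552


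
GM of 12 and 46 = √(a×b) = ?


GM = √(12×46) = √552 = 23.4947

GM = 23.4947


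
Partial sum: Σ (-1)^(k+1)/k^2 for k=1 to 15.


S = 1 - 1/4 + 1/9 - 1/16 + 1/25 - 1/36 + 1/49 - 1/64 ± ...
= 0.8245
(Full series converges to +π²/12 ≈ +0.8225)

S_15 = 0.8245


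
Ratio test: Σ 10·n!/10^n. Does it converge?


aₙ = 10·n!/10^n
a_{n+1}/aₙ = (n+1)!/10^(n+1) × 10^n/n!  (constant 10 cancels)
= (n+1)/10
L = lim(n→∞) (n+1)/10 = ∞
L > 1 → series DIVERGES

Diverges (ratio test: L = ∞ > 1)


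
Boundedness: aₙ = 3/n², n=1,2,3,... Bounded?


a₁ = 3, a₂ = 3/4, a₃ = 3/9, ...
0 < aₙ ≤ 3 for all n ≥ 1
The sequence IS bounded

Bounded (0 < aₙ ≤ 3)


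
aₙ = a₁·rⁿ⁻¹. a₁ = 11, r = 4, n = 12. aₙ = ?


aₙ = a₁·r^(n-1)
= 11×4^11
= 11×4194304
= 46137344

a_12 = 46137344


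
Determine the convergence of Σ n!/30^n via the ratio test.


aₙ = n!/30^n
a_{n+1}/aₙ = (n+1)!/30^(n+1) × 30^n/n!
= (n+1)/30
L = lim(n→∞) (n+1)/30 = ∞
L > 1 → series DIVERGES

Diverges (ratio test: L = ∞ > 1)


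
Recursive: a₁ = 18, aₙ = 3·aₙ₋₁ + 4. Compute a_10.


Computing step by step:
a_1 = 18
a_2 = 58
a_3 = 178
a_4 = 538
a_5 = 1618
a_6 = 4858
a_7 = 14578
a_8 = 43738
a_9 = 131218
a_10 = 393658


a_10 = 393658


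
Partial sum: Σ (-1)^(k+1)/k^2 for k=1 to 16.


S = 1 - 1/4 + 1/9 - 1/16 + 1/25 - 1/36 + 1/49 - 1/64 ± ...
= 0.8206
(Full series converges to +π²/12 ≈ +0.8225)

S_16 = 0.8206


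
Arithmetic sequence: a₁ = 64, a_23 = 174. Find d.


d = (aₙ - a₁)/(n-1)
= (174 - 64)/(23-1)
= 110/22 = 5

d = 5


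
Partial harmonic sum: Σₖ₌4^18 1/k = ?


Σₖ₌4^18 1/k = 1/4 + 1/5 + 1/6 + ... + 1/18
= 6786821/4084080
≈ 1.6618

Sum = 6786821/4084080 ≈ 1.6618


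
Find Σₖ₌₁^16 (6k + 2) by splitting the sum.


Σ(6k+2) = 6·Σk + 2·n
= 6·136 + 2·16
= 816 + 32 = 848

Σ = 848


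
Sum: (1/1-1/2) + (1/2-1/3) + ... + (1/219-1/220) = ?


Telescoping: adjacent terms cancel.
= 1/1 - 1/220
= 1 - 1/220 = 219/220

Sum = 219/220


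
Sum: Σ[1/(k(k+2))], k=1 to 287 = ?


1/(k(k+2)) = (1/2)·(1/k - 1/(k+2)) (partial fractions)
Telescoping: Σ = (1/2)·(1 + 1/2 - 1/288 - 1/289) = 124271/166464

Sum = 124271/166464


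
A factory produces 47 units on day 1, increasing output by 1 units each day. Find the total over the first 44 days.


aₙ = 47 + (44-1)×1 = 90
Sₙ = n(a₁+aₙ)/2 = 44×(47+90)/2
= 44×137/2 = 3014

S_44 = 3014


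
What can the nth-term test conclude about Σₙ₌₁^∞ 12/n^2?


lim(n→∞) 12/n^2 = 0
lim aₙ = 0 → nth-term test is INCONCLUSIVE
(Need other tests; this is actually a convergent p-series with p=2 > 1)

Inconclusive (lim aₙ = 0; need another test)


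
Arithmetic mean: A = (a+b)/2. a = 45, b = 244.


AM = (45 + 244)/2 = 289/2 = 144.5

AM = 144.5


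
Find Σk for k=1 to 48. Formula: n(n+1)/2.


n(n+1)/2 = 48×49/2 = 2352/2 = 1176

Σk = 1176


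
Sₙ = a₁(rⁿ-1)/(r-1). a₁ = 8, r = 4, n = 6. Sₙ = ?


Sₙ = 8×(4^6 - 1)/(4 - 1)
= 8×(4096 - 1)/3
= 8×4095/3
= 10920

S_6 = 10920


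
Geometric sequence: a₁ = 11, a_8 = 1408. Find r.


r^(n-1) = aₙ/a₁
r^7 = 1408/11 = 128
r = 128^(1/7)
= 2

r = 2


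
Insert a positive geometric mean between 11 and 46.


GM = √(11×46) = √506 = 22.4944

GM = 22.4944


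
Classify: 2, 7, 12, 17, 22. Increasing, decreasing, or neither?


Differences: 5, 5, 5, 5
All differences > 0 → strictly INCREASING

Monotonically increasing


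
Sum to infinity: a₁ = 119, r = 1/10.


S∞ = a₁/(1-r) = 119/(1 - 1/10)
= 119/(9/10)
= 1190/9

S∞ = 1190/9


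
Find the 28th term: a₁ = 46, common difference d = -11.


aₙ = a₁ + (n-1)d
= 46 + (28-1)×-11
= 46 - 297
= -251

a_28 = -251


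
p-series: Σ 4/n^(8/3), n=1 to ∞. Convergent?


p-series test: Σ c/n^p converges if p > 1, diverges if p ≤ 1 (constant c > 0 doesn't affect convergence).
p = 8/3
8/3 > 1 → CONVERGES

Converges (p = 8/3 > 1)


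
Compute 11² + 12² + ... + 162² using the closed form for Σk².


Σₖ₌11^162 k² = Σₖ₌₁^162 k² − Σₖ₌₁^10 k²
= 162·163·325/6 − 10·11·21/6
= 1430325 − 385 = 1429940

Σk² = 1429940


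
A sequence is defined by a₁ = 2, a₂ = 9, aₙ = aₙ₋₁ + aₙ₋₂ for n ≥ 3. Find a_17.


Computing iteratively: 2, 9, 11, 20, 31, 51, 82, 133, 215, 348, 563, 911, ...
a_17 = 10103

a_17 = 10103


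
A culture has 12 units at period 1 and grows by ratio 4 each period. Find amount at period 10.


aₙ = a₁·r^(n-1)
= 12×4^9
= 12×262144
= 3145728

a_10 = 3145728


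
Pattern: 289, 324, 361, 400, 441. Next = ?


Pattern: perfect squares: n²
Terms: 289, 324, 361, 400, 441
Next term = 484

Next term = 484


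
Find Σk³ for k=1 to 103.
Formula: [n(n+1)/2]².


n(n+1)/2 = 103×104/2 = 5356
Σk³ = 5356² = 28686736

Σk³ = 28686736


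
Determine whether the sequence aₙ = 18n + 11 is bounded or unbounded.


aₙ = 18n + 11 → as n→∞, aₙ→∞
No finite upper bound exists
The sequence is UNBOUNDED

Unbounded (aₙ → ∞ as n → ∞)


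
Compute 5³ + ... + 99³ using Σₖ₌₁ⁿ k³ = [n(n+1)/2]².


Σₖ₌5^99 k³ = [99·100/2]² − [4·5/2]²
= 24502500 − 100 = 24502400

Σk³ = 24502400


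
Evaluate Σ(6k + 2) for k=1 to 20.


Σ(6k+2) = 6·Σk + 2·n
= 6·210 + 2·20
= 1260 + 40 = 1300

Σ = 1300


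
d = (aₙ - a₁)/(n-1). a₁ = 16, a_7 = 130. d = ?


d = (aₙ - a₁)/(n-1)
= (130 - 16)/(7-1)
= 114/6 = 19

d = 19


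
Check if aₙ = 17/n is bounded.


a₁ = 17, a₂ = 17/2, a₃ = 17/3, ...
0 < aₙ ≤ 17 for all n ≥ 1
Lower bound: 0, Upper bound: 17
The sequence IS bounded

Bounded (0 < aₙ ≤ 17)


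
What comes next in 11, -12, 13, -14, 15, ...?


Pattern: alternating sign, magnitude arithmetic (d=1)
Terms: 11, -12, 13, -14, 15
Next term = -16

Next term = -16


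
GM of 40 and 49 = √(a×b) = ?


GM = √(40×49) = √1960 = 44.2719

GM = 44.2719


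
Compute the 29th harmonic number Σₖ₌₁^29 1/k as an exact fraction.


H_29 = 1/1 + 1/2 + 1/3 + ... + 1/29
= 9227046511387/2329089562800
≈ 3.9617

H_29 = 9227046511387/2329089562800 ≈ 3.9617


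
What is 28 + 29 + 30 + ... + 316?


Σₖ₌28^316 k = Σₖ₌₁^316 k − Σₖ₌₁^27 k
= 316·317/2 − 27·28/2
= 50086 − 378 = 49708

Σk = 49708


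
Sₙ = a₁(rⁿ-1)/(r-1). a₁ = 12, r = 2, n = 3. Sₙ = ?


Sₙ = 12×(2^3 - 1)/(2 - 1)
= 12×(8 - 1)/1
= 12×7/1
= 84

S_3 = 84


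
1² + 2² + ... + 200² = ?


n = 200
n(n+1)(2n+1)/6 = 200×201×401/6
= 16120200/6 = 2686700

Σk² = 2686700


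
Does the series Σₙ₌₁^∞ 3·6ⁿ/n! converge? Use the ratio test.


aₙ = 3·6^n/n!
a_{n+1}/aₙ = 6^(n+1)/(n+1)! × n!/6^n  (constant 3 cancels)
= 6/(n+1)
L = lim(n→∞) 6/(n+1) = 0
L < 1 → series CONVERGES

Converges (ratio test: L = 0 < 1)


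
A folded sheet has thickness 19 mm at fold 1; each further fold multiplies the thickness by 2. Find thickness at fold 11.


aₙ = a₁·r^(n-1)
= 19×2^10
= 19×1024
= 19456

a_11 = 19456


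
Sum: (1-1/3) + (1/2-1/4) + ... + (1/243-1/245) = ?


Telescoping with gap 2: two head and two tail terms survive.
= (1 + 1/2) - (1/244 + 1/245)
= 3/2 - 1/244 - 1/245 = 89181/59780

Sum = 89181/59780


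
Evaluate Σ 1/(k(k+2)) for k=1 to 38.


1/(k(k+2)) = (1/2)·(1/k - 1/(k+2)) (partial fractions)
Telescoping: Σ = (1/2)·(1 + 1/2 - 1/39 - 1/40) = 2261/3120

Sum = 2261/3120


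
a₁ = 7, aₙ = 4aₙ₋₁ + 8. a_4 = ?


Computing step by step:
a_1 = 7
a_2 = 36
a_3 = 152
a_4 = 616


a_4 = 616


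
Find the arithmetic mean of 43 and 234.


AM = (43 + 234)/2 = 277/2 = 138.5

AM = 138.5


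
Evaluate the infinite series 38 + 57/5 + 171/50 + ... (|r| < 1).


S∞ = a₁/(1-r) = 38/(1 - 3/10)
= 38/(7/10)
= 380/7

S∞ = 380/7


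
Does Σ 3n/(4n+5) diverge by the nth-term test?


lim(n→∞) 3n/(4n+5) = 3/4 = 3/4  (divide numerator and denominator by n)
lim aₙ = 3/4 ≠ 0 → series DIVERGES

Diverges (lim aₙ = 3/4 ≠ 0)


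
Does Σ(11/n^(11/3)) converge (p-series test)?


p-series test: Σ c/n^p converges if p > 1, diverges if p ≤ 1 (constant c > 0 doesn't affect convergence).
p = 11/3
11/3 > 1 → CONVERGES

Converges (p = 11/3 > 1)


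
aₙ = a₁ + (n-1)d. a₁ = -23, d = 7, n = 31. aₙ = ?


aₙ = a₁ + (n-1)d
= -23 + (31-1)×7
= -23 + 210
= 187

a_31 = 187


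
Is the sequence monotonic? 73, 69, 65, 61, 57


Differences: -4, -4, -4, -4
All differences < 0 → strictly DECREASING

Monotonically decreasing


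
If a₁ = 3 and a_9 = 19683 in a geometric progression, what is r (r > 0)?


r^(n-1) = aₙ/a₁
r^8 = 19683/3 = 6561
r = 6561^(1/8)
= ±3; taking r > 0 gives r = 3

r = 3


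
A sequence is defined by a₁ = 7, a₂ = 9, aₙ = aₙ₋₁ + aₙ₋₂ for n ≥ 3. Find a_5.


Computing iteratively: 7, 9, 16, 25, 41
a_5 = 41

a_5 = 41


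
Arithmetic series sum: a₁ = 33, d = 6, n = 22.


aₙ = 33 + (22-1)×6 = 159
Sₙ = n(a₁+aₙ)/2 = 22×(33+159)/2
= 22×192/2 = 2112

S_22 = 2112


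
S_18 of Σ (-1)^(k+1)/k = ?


S = 1 - 1/2 + 1/3 - 1/4 + 1/5 - 1/6 + 1/7 - 1/8 ± ...
= 0.6661
(Full series converges to +ln(2) ≈ +0.6931)

S_18 = 0.6661


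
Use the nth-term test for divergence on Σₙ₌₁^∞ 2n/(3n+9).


lim(n→∞) 2n/(3n+9) = 2/3 = 2/3  (divide numerator and denominator by n)
lim aₙ = 2/3 ≠ 0 → series DIVERGES

Diverges (lim aₙ = 2/3 ≠ 0)


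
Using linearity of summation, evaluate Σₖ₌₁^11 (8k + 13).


Σ(8k+13) = 8·Σk + 13·n
= 8·66 + 13·11
= 528 + 143 = 671

Σ = 671


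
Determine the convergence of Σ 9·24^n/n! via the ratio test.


aₙ = 9·24^n/n!
a_{n+1}/aₙ = 24^(n+1)/(n+1)! × n!/24^n  (constant 9 cancels)
= 24/(n+1)
L = lim(n→∞) 24/(n+1) = 0
L < 1 → series CONVERGES

Converges (ratio test: L = 0 < 1)


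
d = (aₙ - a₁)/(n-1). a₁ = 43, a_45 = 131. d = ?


d = (aₙ - a₁)/(n-1)
= (131 - 43)/(45-1)
= 88/44 = 2

d = 2


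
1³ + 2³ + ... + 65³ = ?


n(n+1)/2 = 65×66/2 = 2145
Σk³ = 2145² = 4601025

Σk³ = 4601025


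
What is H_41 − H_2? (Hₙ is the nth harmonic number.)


Σₖ₌3^41 1/k = 1/3 + 1/4 + 1/5 + ... + 1/41
= 55819190615098733/19914562703599200
≈ 2.8029

Sum = 55819190615098733/19914562703599200 ≈ 2.8029


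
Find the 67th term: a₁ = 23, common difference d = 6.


aₙ = a₁ + (n-1)d
= 23 + (67-1)×6
= 23 + 396
= 419

a_67 = 419


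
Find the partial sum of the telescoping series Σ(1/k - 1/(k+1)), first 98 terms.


Telescoping: adjacent terms cancel.
= 1/1 - 1/99
= 1 - 1/99 = 98/99

Sum = 98/99


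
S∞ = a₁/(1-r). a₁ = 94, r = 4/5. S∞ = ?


S∞ = a₁/(1-r) = 94/(1 - 4/5)
= 94/(1/5)
= 470

S∞ = 470


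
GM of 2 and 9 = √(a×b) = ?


GM = √(2×9) = √18 = 4.2426

GM = 4.2426


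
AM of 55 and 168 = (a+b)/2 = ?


AM = (55 + 168)/2 = 223/2 = 111.5

AM = 111.5


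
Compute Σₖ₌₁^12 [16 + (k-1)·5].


aₙ = 16 + (12-1)×5 = 71
Sₙ = n(a₁+aₙ)/2 = 12×(16+71)/2
= 12×87/2 = 522

S_12 = 522


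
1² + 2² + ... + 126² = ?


n = 126
n(n+1)(2n+1)/6 = 126×127×253/6
= 4048506/6 = 674751

Σk² = 674751


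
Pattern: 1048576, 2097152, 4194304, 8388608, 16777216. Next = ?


Pattern: powers of 2: 2ⁿ
Terms: 1048576, 2097152, 4194304, 8388608, 16777216
Next term = 33554432

Next term = 33554432


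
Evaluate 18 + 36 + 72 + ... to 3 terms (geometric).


Sₙ = 18×(2^3 - 1)/(2 - 1)
= 18×(8 - 1)/1
= 18×7/1
= 126

S_3 = 126


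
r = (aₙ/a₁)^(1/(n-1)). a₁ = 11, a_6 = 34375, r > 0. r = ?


r^(n-1) = aₙ/a₁
r^5 = 34375/11 = 3125
r = 3125^(1/5)
= 5

r = 5


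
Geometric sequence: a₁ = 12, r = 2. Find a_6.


aₙ = a₁·r^(n-1)
= 12×2^5
= 12×32
= 384

a_6 = 384


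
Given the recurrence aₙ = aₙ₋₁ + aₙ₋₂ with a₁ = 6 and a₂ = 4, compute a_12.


Computing iteratively: 6, 4, 10, 14, 24, 38, 62, 100, 162, 262, 424, 686
a_12 = 686

a_12 = 686


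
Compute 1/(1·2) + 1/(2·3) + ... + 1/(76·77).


1/(k(k+1)) = 1/k - 1/(k+1) (partial fractions)
Telescoping: Σ = 1 - 1/77 = 76/77

Sum = 76/77


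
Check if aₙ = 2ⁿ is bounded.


aₙ = 2ⁿ → as n→∞, aₙ→∞ (since base 2 > 1)
No finite upper bound exists
The sequence is UNBOUNDED

Unbounded (aₙ → ∞ as n → ∞)


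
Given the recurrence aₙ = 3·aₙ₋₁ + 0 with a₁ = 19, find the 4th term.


Computing step by step:
a_1 = 19
a_2 = 57
a_3 = 171
a_4 = 513


a_4 = 513


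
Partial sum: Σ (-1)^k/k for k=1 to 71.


S = -1 + 1/2 - 1/3 + 1/4 - 1/5 + 1/6 - 1/7 + 1/8 ± ...
= -0.7001
(Full series converges to -ln(2) ≈ -0.6931)

S_71 = -0.7001


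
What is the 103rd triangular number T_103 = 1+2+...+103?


n(n+1)/2 = 103×104/2 = 10712/2 = 5356

Σk = 5356


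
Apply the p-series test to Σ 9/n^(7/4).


p-series test: Σ c/n^p converges if p > 1, diverges if p ≤ 1 (constant c > 0 doesn't affect convergence).
p = 7/4
7/4 > 1 → CONVERGES

Converges (p = 7/4 > 1)


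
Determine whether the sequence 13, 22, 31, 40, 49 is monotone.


Differences: 9, 9, 9, 9
All differences > 0 → strictly INCREASING

Monotonically increasing


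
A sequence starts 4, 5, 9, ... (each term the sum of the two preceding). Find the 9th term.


Computing iteratively: 4, 5, 9, 14, 23, 37, 60, 97, 157
a_9 = 157

a_9 = 157


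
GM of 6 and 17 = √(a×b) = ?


GM = √(6×17) = √102 = 10.0995

GM = 10.0995


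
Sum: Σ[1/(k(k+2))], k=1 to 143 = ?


1/(k(k+2)) = (1/2)·(1/k - 1/(k+2)) (partial fractions)
Telescoping: Σ = (1/2)·(1 + 1/2 - 1/144 - 1/145) = 31031/41760

Sum = 31031/41760


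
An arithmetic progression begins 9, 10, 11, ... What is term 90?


aₙ = a₁ + (n-1)d
= 9 + (90-1)×1
= 9 + 89
= 98

a_90 = 98


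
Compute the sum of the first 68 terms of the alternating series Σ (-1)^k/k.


S = -1 + 1/2 - 1/3 + 1/4 - 1/5 + 1/6 - 1/7 + 1/8 ± ...
= -0.6858
(Full series converges to -ln(2) ≈ -0.6931)

S_68 = -0.6858


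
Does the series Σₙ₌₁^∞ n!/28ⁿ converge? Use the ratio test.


aₙ = n!/28^n
a_{n+1}/aₙ = (n+1)!/28^(n+1) × 28^n/n!
= (n+1)/28
L = lim(n→∞) (n+1)/28 = ∞
L > 1 → series DIVERGES

Diverges (ratio test: L = ∞ > 1)


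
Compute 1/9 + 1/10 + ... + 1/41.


Σₖ₌9^41 1/k = 1/9 + 1/10 + 1/11 + ... + 1/41
= 4509442597091999/2844937529085600
≈ 1.5851

Sum = 4509442597091999/2844937529085600 ≈ 1.5851


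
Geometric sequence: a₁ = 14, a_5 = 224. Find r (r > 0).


r^(n-1) = aₙ/a₁
r^4 = 224/14 = 16
r = 16^(1/4)
= ±2; taking r > 0 gives r = 2

r = 2


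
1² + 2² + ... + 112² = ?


n = 112
n(n+1)(2n+1)/6 = 112×113×225/6
= 2847600/6 = 474600

Σk² = 474600


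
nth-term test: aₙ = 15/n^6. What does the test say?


lim(n→∞) 15/n^6 = 0
lim aₙ = 0 → nth-term test is INCONCLUSIVE
(Need other tests; this is actually a convergent p-series with p=6 > 1)

Inconclusive (lim aₙ = 0; need another test)


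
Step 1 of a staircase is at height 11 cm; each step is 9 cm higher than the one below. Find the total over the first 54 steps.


aₙ = 11 + (54-1)×9 = 488
Sₙ = n(a₁+aₙ)/2 = 54×(11+488)/2
= 54×499/2 = 13473

S_54 = 13473


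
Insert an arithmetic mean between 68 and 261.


AM = (68 + 261)/2 = 329/2 = 164.5

AM = 164.5


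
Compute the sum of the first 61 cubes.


n(n+1)/2 = 61×62/2 = 1891
Σk³ = 1891² = 3575881

Σk³ = 3575881


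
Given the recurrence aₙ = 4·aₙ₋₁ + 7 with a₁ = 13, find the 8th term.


Computing step by step:
a_1 = 13
a_2 = 59
a_3 = 243
a_4 = 979
a_5 = 3923
a_6 = 15699
a_7 = 62803
a_8 = 251219


a_8 = 251219


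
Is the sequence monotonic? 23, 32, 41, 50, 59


Differences: 9, 9, 9, 9
All differences > 0 → strictly INCREASING

Monotonically increasing


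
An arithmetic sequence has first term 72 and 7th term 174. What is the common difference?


d = (aₙ - a₁)/(n-1)
= (174 - 72)/(7-1)
= 102/6 = 17

d = 17


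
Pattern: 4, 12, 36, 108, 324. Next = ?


Pattern: geometric (r=3)
Terms: 4, 12, 36, 108, 324
Next term = 972

Next term = 972


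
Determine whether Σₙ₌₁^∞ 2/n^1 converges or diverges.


p-series test: Σ c/n^p converges if p > 1, diverges if p ≤ 1 (constant c > 0 doesn't affect convergence).
p = 1
1 ≤ 1 → DIVERGES

Diverges (p = 1 ≤ 1)


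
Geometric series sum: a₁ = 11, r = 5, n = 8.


Sₙ = 11×(5^8 - 1)/(5 - 1)
= 11×(390625 - 1)/4
= 11×390624/4
= 1074216

S_8 = 1074216


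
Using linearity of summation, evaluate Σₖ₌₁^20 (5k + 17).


Σ(5k+17) = 5·Σk + 17·n
= 5·210 + 17·20
= 1050 + 340 = 1390

Σ = 1390


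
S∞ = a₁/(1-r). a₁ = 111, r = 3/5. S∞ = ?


S∞ = a₁/(1-r) = 111/(1 - 3/5)
= 111/(2/5)
= 555/2

S∞ = 555/2


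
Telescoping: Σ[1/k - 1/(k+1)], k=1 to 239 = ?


Telescoping: adjacent terms cancel.
= 1/1 - 1/240
= 1 - 1/240 = 239/240

Sum = 239/240


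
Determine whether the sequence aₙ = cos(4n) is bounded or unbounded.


For all n, -1 ≤ cos(4n) ≤ 1, so -1 ≤ cos(4n) ≤ 1
Lower bound: -1, Upper bound: 1
The sequence IS bounded

Bounded (-1 ≤ aₙ ≤ 1)


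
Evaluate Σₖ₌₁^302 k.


n(n+1)/2 = 302×303/2 = 91506/2 = 45753

Σk = 45753


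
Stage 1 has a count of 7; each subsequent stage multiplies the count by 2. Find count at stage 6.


aₙ = a₁·r^(n-1)
= 7×2^5
= 7×32
= 224

a_6 = 224


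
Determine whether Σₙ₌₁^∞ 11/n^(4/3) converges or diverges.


p-series test: Σ c/n^p converges if p > 1, diverges if p ≤ 1 (constant c > 0 doesn't affect convergence).
p = 4/3
4/3 > 1 → CONVERGES

Converges (p = 4/3 > 1)


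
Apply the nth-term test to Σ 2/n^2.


lim(n→∞) 2/n^2 = 0
lim aₙ = 0 → nth-term test is INCONCLUSIVE
(Need other tests; this is actually a convergent p-series with p=2 > 1)

Inconclusive (lim aₙ = 0; need another test)


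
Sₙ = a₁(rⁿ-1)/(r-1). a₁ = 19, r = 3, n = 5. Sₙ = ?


Sₙ = 19×(3^5 - 1)/(3 - 1)
= 19×(243 - 1)/2
= 19×242/2
= 2299

S_5 = 2299


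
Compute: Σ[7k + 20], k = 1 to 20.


Σ(7k+20) = 7·Σk + 20·n
= 7·210 + 20·20
= 1470 + 400 = 1870

Σ = 1870


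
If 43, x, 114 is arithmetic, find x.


AM = (43 + 114)/2 = 157/2 = 78.5

AM = 78.5


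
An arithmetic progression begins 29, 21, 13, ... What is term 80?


aₙ = a₁ + (n-1)d
= 29 + (80-1)×-8
= 29 - 632
= -603

a_80 = -603


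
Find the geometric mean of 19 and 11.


GM = √(19×11) = √209 = 14.4568

GM = 14.4568


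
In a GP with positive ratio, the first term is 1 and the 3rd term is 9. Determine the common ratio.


r^(n-1) = aₙ/a₁
r^2 = 9/1 = 9
r = 9^(1/2)
= ±3; taking r > 0 gives r = 3

r = 3


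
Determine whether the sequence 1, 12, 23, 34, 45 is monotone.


Differences: 11, 11, 11, 11
All differences > 0 → strictly INCREASING

Monotonically increasing


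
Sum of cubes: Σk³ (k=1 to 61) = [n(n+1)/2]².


n(n+1)/2 = 61×62/2 = 1891
Σk³ = 1891² = 3575881

Σk³ = 3575881


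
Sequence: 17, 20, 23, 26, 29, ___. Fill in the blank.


Pattern: arithmetic (d=3)
Terms: 17, 20, 23, 26, 29
Next term = 32

Next term = 32


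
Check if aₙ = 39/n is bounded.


a₁ = 39, a₂ = 39/2, a₃ = 39/3, ...
0 < aₙ ≤ 39 for all n ≥ 1
Lower bound: 0, Upper bound: 39
The sequence IS bounded

Bounded (0 < aₙ ≤ 39)


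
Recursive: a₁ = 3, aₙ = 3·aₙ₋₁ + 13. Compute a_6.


Computing step by step:
a_1 = 3
a_2 = 22
a_3 = 79
a_4 = 250
a_5 = 763
a_6 = 2302


a_6 = 2302


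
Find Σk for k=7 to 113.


Σₖ₌7^113 k = Σₖ₌₁^113 k − Σₖ₌₁^6 k
= 113·114/2 − 6·7/2
= 6441 − 21 = 6420

Σk = 6420


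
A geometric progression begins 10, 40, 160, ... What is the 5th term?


aₙ = a₁·r^(n-1)
= 10×4^4
= 10×256
= 2560

a_5 = 2560


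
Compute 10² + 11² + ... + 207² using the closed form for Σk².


Σₖ₌10^207 k² = Σₖ₌₁^207 k² − Σₖ₌₁^9 k²
= 207·208·415/6 − 9·10·19/6
= 2978040 − 285 = 2977755

Σk² = 2977755


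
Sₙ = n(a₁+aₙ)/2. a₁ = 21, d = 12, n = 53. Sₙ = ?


aₙ = 21 + (53-1)×12 = 645
Sₙ = n(a₁+aₙ)/2 = 53×(21+645)/2
= 53×666/2 = 17649

S_53 = 17649


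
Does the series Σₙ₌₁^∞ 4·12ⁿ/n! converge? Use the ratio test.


aₙ = 4·12^n/n!
a_{n+1}/aₙ = 12^(n+1)/(n+1)! × n!/12^n  (constant 4 cancels)
= 12/(n+1)
L = lim(n→∞) 12/(n+1) = 0
L < 1 → series CONVERGES

Converges (ratio test: L = 0 < 1)


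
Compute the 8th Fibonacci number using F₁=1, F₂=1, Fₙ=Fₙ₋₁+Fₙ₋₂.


Fibonacci sequence: 1, 1, 2, 3, 5, 8, 13, 21
F(8) = 21

F(8) = 21


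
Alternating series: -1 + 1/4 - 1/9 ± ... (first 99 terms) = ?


S = -1 + 1/4 - 1/9 + 1/16 - 1/25 + 1/36 - 1/49 + 1/64 ± ...
= -0.8225
(Full series converges to -π²/12 ≈ -0.8225)

S_99 = -0.8225


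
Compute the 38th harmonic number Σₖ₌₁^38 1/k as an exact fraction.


H_38 = 1/1 + 1/2 + 1/3 + ... + 1/38
= 2053580969474233/485721041551200
≈ 4.2279

H_38 = 2053580969474233/485721041551200 ≈ 4.2279


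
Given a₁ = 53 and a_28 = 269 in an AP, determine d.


d = (aₙ - a₁)/(n-1)
= (269 - 53)/(28-1)
= 216/27 = 8

d = 8


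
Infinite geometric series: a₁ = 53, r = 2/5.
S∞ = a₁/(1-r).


S∞ = a₁/(1-r) = 53/(1 - 2/5)
= 53/(3/5)
= 265/3

S∞ = 265/3


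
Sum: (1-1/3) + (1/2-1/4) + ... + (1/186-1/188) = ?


Telescoping with gap 2: two head and two tail terms survive.
= (1 + 1/2) - (1/187 + 1/188)
= 3/2 - 1/187 - 1/188 = 52359/35156

Sum = 52359/35156


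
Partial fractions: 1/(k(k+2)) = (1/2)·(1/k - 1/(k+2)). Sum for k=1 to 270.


1/(k(k+2)) = (1/2)·(1/k - 1/(k+2)) (partial fractions)
Telescoping: Σ = (1/2)·(1 + 1/2 - 1/271 - 1/272) = 110025/147424

Sum = 110025/147424


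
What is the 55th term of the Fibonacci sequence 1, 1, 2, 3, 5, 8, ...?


Fibonacci sequence: 1, 1, 2, 3, 5, 8, 13, 21, 34, 55, 89, ...
F(55) = 139583862445

F(55) = 139583862445


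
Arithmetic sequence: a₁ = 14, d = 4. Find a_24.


aₙ = a₁ + (n-1)d
= 14 + (24-1)×4
= 14 + 92
= 106

a_24 = 106


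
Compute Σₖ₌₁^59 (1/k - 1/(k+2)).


Telescoping with gap 2: two head and two tail terms survive.
= (1 + 1/2) - (1/60 + 1/61)
= 3/2 - 1/60 - 1/61 = 5369/3660

Sum = 5369/3660


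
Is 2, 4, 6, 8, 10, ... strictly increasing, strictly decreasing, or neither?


Differences: 2, 2, 2, 2
All differences > 0 → strictly INCREASING

Monotonically increasing


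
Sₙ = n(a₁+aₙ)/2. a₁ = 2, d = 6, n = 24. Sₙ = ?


aₙ = 2 + (24-1)×6 = 140
Sₙ = n(a₁+aₙ)/2 = 24×(2+140)/2
= 24×142/2 = 1704

S_24 = 1704


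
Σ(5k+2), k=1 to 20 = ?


Σ(5k+2) = 5·Σk + 2·n
= 5·210 + 2·20
= 1050 + 40 = 1090

Σ = 1090


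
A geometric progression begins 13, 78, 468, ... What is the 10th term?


aₙ = a₁·r^(n-1)
= 13×6^9
= 13×10077696
= 131010048

a_10 = 131010048


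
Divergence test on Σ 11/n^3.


lim(n→∞) 11/n^3 = 0
lim aₙ = 0 → nth-term test is INCONCLUSIVE
(Need other tests; this is actually a convergent p-series with p=3 > 1)

Inconclusive (lim aₙ = 0; need another test)


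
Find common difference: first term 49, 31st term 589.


d = (aₙ - a₁)/(n-1)
= (589 - 49)/(31-1)
= 540/30 = 18

d = 18


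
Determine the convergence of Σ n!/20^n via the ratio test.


aₙ = n!/20^n
a_{n+1}/aₙ = (n+1)!/20^(n+1) × 20^n/n!
= (n+1)/20
L = lim(n→∞) (n+1)/20 = ∞
L > 1 → series DIVERGES

Diverges (ratio test: L = ∞ > 1)


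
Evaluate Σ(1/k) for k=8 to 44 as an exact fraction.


Σₖ₌8^44 1/k = 1/8 + 1/9 + 1/10 + ... + 1/44
= 16765630606168108789/9419588158802421600
≈ 1.7799

Sum = 16765630606168108789/9419588158802421600 ≈ 1.7799


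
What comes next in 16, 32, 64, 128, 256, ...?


Pattern: powers of 2: 2ⁿ
Terms: 16, 32, 64, 128, 256
Next term = 512

Next term = 512


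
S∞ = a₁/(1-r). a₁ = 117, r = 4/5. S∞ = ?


S∞ = a₁/(1-r) = 117/(1 - 4/5)
= 117/(1/5)
= 585

S∞ = 585


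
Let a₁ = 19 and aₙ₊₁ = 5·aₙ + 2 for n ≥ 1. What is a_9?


Computing step by step:
a_1 = 19
a_2 = 97
a_3 = 487
a_4 = 2437
a_5 = 12187
a_6 = 60937
a_7 = 304687
a_8 = 1523437
a_9 = 7617187


a_9 = 7617187


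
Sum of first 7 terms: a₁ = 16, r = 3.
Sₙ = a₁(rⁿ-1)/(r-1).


Sₙ = 16×(3^7 - 1)/(3 - 1)
= 16×(2187 - 1)/2
= 16×2186/2
= 17488

S_7 = 17488


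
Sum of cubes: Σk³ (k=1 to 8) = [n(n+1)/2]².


n(n+1)/2 = 8×9/2 = 36
Σk³ = 36² = 1296

Σk³ = 1296


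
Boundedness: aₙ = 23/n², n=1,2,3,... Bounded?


a₁ = 23, a₂ = 23/4, a₃ = 23/9, ...
0 < aₙ ≤ 23 for all n ≥ 1
The sequence IS bounded

Bounded (0 < aₙ ≤ 23)


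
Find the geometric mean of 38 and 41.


GM = √(38×41) = √1558 = 39.4715

GM = 39.4715


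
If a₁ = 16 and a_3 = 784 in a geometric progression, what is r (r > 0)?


r^(n-1) = aₙ/a₁
r^2 = 784/16 = 49
r = 49^(1/2)
= ±7; taking r > 0 gives r = 7

r = 7


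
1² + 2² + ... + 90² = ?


n = 90
n(n+1)(2n+1)/6 = 90×91×181/6
= 1482390/6 = 247065

Σk² = 247065


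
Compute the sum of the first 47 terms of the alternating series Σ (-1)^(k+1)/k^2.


S = 1 - 1/4 + 1/9 - 1/16 + 1/25 - 1/36 + 1/49 - 1/64 ± ...
= 0.8227
(Full series converges to +π²/12 ≈ +0.8225)

S_47 = 0.8227


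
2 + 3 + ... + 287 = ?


Σₖ₌2^287 k = Σₖ₌₁^287 k − Σₖ₌₁^1 k
= 287·288/2 − 1·2/2
= 41328 − 1 = 41327

Σk = 41327


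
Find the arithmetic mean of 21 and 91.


AM = (21 + 91)/2 = 112/2 = 56

AM = 56


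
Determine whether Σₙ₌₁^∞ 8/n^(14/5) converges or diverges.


p-series test: Σ c/n^p converges if p > 1, diverges if p ≤ 1 (constant c > 0 doesn't affect convergence).
p = 14/5
14/5 > 1 → CONVERGES

Converges (p = 14/5 > 1)
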